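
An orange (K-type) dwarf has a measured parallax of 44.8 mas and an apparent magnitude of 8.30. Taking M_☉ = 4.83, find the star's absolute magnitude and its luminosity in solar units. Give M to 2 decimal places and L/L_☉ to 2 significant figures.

M ≈ 6.56; L/L_☉ ≈ 0.20

d = 1/p = 1000/44.8 mas = 22.32 pc
M = m − 5 log₁₀ d + 5 = 8.30 − 5·1.3487 + 5 = 6.556
M − M_☉ = 6.556 − 4.83 = 1.726
L/L_☉ = 10^(−0.4 × 1.726) = 0.2039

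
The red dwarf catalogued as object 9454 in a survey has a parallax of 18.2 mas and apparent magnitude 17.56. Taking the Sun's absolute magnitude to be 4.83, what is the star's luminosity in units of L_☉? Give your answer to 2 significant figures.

d = 1/p = 1000/18.2 mas = 54.95 pc
M = m − 5 log₁₀ d + 5 = 17.56 − 5·1.7399 + 5 = 13.860
M − M_☉ = 13.860 − 4.83 = 9.030
L/L_☉ = 10^(−0.4 × 9.030) = 2.443×10^-4

L/L_☉ ≈ 2.4×10^-4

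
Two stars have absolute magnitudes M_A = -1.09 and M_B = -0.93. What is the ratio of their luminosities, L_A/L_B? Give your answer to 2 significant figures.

ΔM = M_A − M_B = -0.16
L_A/L_B = 10^(−0.4 ΔM) = 10^0.064 = 1.159

L_A/L_B ≈ 1.2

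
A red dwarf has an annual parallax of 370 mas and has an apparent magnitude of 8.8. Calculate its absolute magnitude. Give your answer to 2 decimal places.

p = 370 mas = 0.370″ → d = 1/p = 2.703 pc
5 log₁₀(d/10 pc) = 5 log₁₀(2.703) − 5 = -2.841
M = m − 5 log₁₀(d/10) = 8.8 + 2.841 = 11.641

M ≈ 11.64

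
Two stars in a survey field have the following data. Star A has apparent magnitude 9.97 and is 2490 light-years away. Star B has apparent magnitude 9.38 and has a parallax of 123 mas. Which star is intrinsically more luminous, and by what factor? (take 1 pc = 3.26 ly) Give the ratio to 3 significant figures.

Star A: d = 2490 ly / 3.26 = 763.8 pc
Star A: M = m − 5 log₁₀ d + 5 = 9.97 − 5·2.8830 + 5 = 0.555
Star B: p = 123 mas = 0.123″ → d = 1/p = 8.130 pc
Star B: M = m − 5 log₁₀ d + 5 = 9.38 − 5·0.9101 + 5 = 9.830
ΔM = M_A − M_B = 0.555 − (9.830) = -9.274; smaller M is more luminous → Star A.
L ratio = 10^(0.4 |ΔM|) = 10^3.710 = 5126

Star A is more luminous, by a factor of 5130.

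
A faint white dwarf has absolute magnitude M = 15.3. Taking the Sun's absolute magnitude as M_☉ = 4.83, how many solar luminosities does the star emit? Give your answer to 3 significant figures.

M − M_☉ = 15.3 − 4.83 = 10.470
L/L_☉ = 10^(−0.4 (M − M_☉)) = 10^-4.188 = 6.486×10^-5

L/L_☉ ≈ 6.49×10^-5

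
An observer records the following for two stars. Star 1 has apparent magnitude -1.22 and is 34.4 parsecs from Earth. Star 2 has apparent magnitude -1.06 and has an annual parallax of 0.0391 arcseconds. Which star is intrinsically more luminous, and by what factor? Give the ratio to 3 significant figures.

Star 1: M = m − 5 log₁₀ d + 5 = -1.22 − 5·1.5366 + 5 = -3.903
Star 2: d = 1/p = 1/0.0391″ = 25.58 pc
Star 2: M = m − 5 log₁₀ d + 5 = -1.06 − 5·1.4078 + 5 = -3.099
ΔM = M_1 − M_2 = -3.903 − (-3.099) = -0.804; smaller M is more luminous → Star 1.
L ratio = 10^(0.4 |ΔM|) = 10^0.321 = 2.096

Star 1 is more luminous, by a factor of 2.10.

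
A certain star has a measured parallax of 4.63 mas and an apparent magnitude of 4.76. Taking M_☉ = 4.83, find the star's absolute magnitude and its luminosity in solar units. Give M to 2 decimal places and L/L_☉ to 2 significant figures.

d = 1/p = 1000/4.63 mas = 216.0 pc
M = m − 5 log₁₀ d + 5 = 4.76 − 5·2.3344 + 5 = -1.912
M − M_☉ = -1.912 − 4.83 = -6.742
L/L_☉ = 10^(−0.4 × -6.742) = 497.6

M ≈ -1.91; L/L_☉ ≈ 500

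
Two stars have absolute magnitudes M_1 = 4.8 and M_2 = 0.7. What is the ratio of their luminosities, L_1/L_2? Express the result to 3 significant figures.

L_1/L_2 ≈ 0.0229

ΔM = M_1 − M_2 = 4.1
L_1/L_2 = 10^(−0.4 ΔM) = 10^-1.640 = 0.02291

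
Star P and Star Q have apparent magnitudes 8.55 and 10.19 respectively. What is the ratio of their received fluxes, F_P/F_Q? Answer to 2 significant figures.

Magnitude difference = -1.64
Flux ratio = 10^(−0.4 Δm) = 10^(−0.4 × -1.64) = 10^0.656 = 4.529

F_P/F_Q ≈ 4.5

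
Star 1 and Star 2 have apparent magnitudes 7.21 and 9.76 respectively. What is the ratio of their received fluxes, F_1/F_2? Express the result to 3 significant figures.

Δm = 7.21 − (9.76) = -2.55
Flux ratio = 10^(−0.4 Δm) = 10^(−0.4 × -2.55) = 10^1.020 = 10.47

F_1/F_2 ≈ 10.5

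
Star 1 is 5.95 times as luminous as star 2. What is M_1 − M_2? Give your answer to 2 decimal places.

Pogson: ΔM = −2.5 log₁₀(ratio) = −2.5 log₁₀(5.95) = −2.5 × 0.7745 = -1.936
Star 1 is brighter, so it has the smaller magnitude: the difference is negative.

M_1 − M_2 ≈ -1.94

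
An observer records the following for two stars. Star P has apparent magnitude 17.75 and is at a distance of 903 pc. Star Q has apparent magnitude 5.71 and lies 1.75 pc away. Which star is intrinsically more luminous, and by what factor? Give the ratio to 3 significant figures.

Star P: M = m − 5 log₁₀ d + 5 = 17.75 − 5·2.9557 + 5 = 7.972
Star Q: M = m − 5 log₁₀ d + 5 = 5.71 − 5·0.2430 + 5 = 9.495
ΔM = M_P − M_Q = 7.972 − (9.495) = -1.523; smaller M is more luminous → Star P.
L ratio = 10^(0.4 |ΔM|) = 10^0.609 = 4.067

Star P is more luminous, by a factor of 4.07.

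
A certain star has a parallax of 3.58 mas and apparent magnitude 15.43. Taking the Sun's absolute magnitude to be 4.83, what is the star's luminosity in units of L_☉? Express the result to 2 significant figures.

d = 1/p = 1000/3.58 mas = 279.3 pc
M = m − 5 log₁₀ d + 5 = 15.43 − 5·2.4461 + 5 = 8.199
M − M_☉ = 8.199 − 4.83 = 3.369
L/L_☉ = 10^(−0.4 × 3.369) = 0.04490

L/L_☉ ≈ 0.045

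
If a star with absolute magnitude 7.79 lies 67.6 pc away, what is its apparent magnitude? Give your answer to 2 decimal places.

m = M + 5 log₁₀ d − 5 = 7.79 + 5·1.8299 − 5 = 11.940

m ≈ 11.94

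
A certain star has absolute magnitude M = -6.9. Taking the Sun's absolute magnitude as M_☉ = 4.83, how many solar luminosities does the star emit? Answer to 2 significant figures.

M − M_☉ = -6.9 − 4.83 = -11.730
L/L_☉ = 10^(−0.4 (M − M_☉)) = 10^4.692 = 49200

L/L_☉ ≈ 49000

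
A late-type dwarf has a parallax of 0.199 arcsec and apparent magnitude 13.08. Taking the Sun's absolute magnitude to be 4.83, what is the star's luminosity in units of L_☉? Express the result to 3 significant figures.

d = 1/p = 1/0.199″ = 5.025 pc
M = m − 5 log₁₀ d + 5 = 13.08 − 5·0.7011 + 5 = 14.574
M − M_☉ = 14.574 − 4.83 = 9.744
L/L_☉ = 10^(−0.4 × 9.744) = 1.266×10^-4

L/L_☉ ≈ 1.27×10^-4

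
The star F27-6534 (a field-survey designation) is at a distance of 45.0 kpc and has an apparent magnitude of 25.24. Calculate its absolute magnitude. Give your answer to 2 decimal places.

M ≈ 6.97

d = 45.0 kpc = 45000 pc
5 log₁₀(d/10 pc) = 5 log₁₀(45000) − 5 = 18.266
M = m − 5 log₁₀(d/10) = 25.24 − 18.266 = 6.974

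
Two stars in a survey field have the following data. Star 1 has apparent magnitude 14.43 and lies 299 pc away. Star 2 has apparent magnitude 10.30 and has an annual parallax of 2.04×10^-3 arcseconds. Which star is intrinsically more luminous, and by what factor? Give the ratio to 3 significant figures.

Star 1: M = m − 5 log₁₀ d + 5 = 14.43 − 5·2.4757 + 5 = 7.052
Star 2: d = 1/p = 1/2.04×10^-3″ = 490.2 pc
Star 2: M = m − 5 log₁₀ d + 5 = 10.30 − 5·2.6904 + 5 = 1.848
ΔM = M_1 − M_2 = 7.052 − (1.848) = 5.203; smaller M is more luminous → Star 2.
L ratio = 10^(0.4 |ΔM|) = 10^2.081 = 120.6

Star 2 is more luminous, by a factor of 121.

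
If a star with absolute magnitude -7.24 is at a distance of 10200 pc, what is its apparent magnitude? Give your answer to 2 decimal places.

m ≈ 7.80

m = M + 5 log₁₀ d − 5 = -7.24 + 5·4.0086 − 5 = 7.803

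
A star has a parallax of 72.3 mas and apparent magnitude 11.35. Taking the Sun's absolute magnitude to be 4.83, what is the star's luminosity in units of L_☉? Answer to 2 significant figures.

d = 1/p = 1000/72.3 mas = 13.83 pc
M = m − 5 log₁₀ d + 5 = 11.35 − 5·1.1409 + 5 = 10.646
M − M_☉ = 10.646 − 4.83 = 5.816
L/L_☉ = 10^(−0.4 × 5.816) = 4.718×10^-3

L/L_☉ ≈ 4.7×10^-3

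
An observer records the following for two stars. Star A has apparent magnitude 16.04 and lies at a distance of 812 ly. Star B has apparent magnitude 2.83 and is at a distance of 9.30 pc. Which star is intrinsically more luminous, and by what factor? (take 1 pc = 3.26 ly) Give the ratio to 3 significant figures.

Star B is more luminous, by a factor of 268.

Star A: d = 812 ly / 3.26 = 249.1 pc
Star A: M = m − 5 log₁₀ d + 5 = 16.04 − 5·2.3963 + 5 = 9.058
Star B: M = m − 5 log₁₀ d + 5 = 2.83 − 5·0.9685 + 5 = 2.988
ΔM = M_A − M_B = 9.058 − (2.988) = 6.071; smaller M is more luminous → Star B.
L ratio = 10^(0.4 |ΔM|) = 10^2.428 = 268.1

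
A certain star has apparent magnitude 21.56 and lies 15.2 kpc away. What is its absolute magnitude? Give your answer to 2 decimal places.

M ≈ 5.65

d = 15.2 kpc = 15200 pc
5 log₁₀(d/10 pc) = 5 log₁₀(15200) − 5 = 15.909
M = m − 5 log₁₀(d/10) = 21.56 − 15.909 = 5.651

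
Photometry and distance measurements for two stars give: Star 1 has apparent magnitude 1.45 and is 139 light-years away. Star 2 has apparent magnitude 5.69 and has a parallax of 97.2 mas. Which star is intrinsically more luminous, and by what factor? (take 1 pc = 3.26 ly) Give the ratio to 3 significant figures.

Star 1: d = 139 ly / 3.26 = 42.64 pc
Star 1: M = m − 5 log₁₀ d + 5 = 1.45 − 5·1.6298 + 5 = -1.699
Star 2: p = 97.2 mas = 0.0972″ → d = 1/p = 10.29 pc
Star 2: M = m − 5 log₁₀ d + 5 = 5.69 − 5·1.0123 + 5 = 5.628
ΔM = M_1 − M_2 = -1.699 − (5.628) = -7.327; smaller M is more luminous → Star 1.
L ratio = 10^(0.4 |ΔM|) = 10^2.931 = 853.0

Star 1 is more luminous, by a factor of 853.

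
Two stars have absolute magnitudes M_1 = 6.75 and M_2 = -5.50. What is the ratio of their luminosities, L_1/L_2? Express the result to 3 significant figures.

L_1/L_2 ≈ 1.26×10^-5

ΔM = M_1 − M_2 = 12.25
L_1/L_2 = 10^(−0.4 ΔM) = 10^-4.900 = 1.259×10^-5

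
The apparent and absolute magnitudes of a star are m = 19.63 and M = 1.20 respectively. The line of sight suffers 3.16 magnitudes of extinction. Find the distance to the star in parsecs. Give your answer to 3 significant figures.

d ≈ 11300 pc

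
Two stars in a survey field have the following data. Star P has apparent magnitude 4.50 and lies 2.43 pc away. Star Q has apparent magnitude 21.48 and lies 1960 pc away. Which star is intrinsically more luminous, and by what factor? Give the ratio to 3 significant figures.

Star P: M = m − 5 log₁₀ d + 5 = 4.50 − 5·0.3856 + 5 = 7.572
Star Q: M = m − 5 log₁₀ d + 5 = 21.48 − 5·3.2923 + 5 = 10.019
ΔM = M_P − M_Q = 7.572 − (10.019) = -2.447; smaller M is more luminous → Star P.
L ratio = 10^(0.4 |ΔM|) = 10^0.979 = 9.521

Star P is more luminous, by a factor of 9.52.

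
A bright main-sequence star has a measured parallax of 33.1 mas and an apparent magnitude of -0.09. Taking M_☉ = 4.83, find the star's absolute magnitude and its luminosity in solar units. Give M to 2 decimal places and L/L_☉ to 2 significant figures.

M ≈ -2.49; L/L_☉ ≈ 850

d = 1/p = 1000/33.1 mas = 30.21 pc
M = m − 5 log₁₀ d + 5 = -0.09 − 5·1.4802 + 5 = -2.491
M − M_☉ = -2.491 − 4.83 = -7.321
L/L_☉ = 10^(−0.4 × -7.321) = 847.9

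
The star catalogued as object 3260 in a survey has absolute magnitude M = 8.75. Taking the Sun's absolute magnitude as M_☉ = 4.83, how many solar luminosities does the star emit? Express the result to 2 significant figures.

L/L_☉ ≈ 0.027

M − M_☉ = 8.75 − 4.83 = 3.920
L/L_☉ = 10^(−0.4 (M − M_☉)) = 10^-1.568 = 0.02704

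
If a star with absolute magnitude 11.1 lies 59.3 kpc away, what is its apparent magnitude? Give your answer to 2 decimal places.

m ≈ 29.97

d = 59.3 kpc = 59300 pc
m = M + 5 log₁₀ d − 5 = 11.1 + 5·4.7731 − 5 = 29.965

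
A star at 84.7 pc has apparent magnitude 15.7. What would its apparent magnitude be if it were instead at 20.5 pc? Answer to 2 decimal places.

Flux ∝ 1/d², so Δm = 5 log₁₀(d₂/d₁) = 5 log₁₀(20.5/84.7) = -3.081
m₂ = m₁ + Δm = 15.7 + (-3.081) = 12.619

m ≈ 12.62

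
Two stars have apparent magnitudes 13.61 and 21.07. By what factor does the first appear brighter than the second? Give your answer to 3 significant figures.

Magnitude difference = -7.46
Flux ratio = 10^(−0.4 Δm) = 10^(−0.4 × -7.46) = 10^2.984 = 963.8

964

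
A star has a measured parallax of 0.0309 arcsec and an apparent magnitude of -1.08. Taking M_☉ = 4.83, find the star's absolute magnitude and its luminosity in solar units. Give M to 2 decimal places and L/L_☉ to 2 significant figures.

d = 1/p = 1/0.0309″ = 32.36 pc
M = m − 5 log₁₀ d + 5 = -1.08 − 5·1.5100 + 5 = -3.630
M − M_☉ = -3.630 − 4.83 = -8.460
L/L_☉ = 10^(−0.4 × -8.460) = 2421

M ≈ -3.63; L/L_☉ ≈ 2400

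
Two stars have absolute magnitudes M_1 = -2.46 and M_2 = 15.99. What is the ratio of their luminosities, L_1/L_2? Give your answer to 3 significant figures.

L_1/L_2 ≈ 2.40×10^7

ΔM = M_1 − M_2 = -18.45
L_1/L_2 = 10^(−0.4 ΔM) = 10^7.380 = 2.399×10^7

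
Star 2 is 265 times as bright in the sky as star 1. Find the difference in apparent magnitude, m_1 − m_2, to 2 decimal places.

m_1 − m_2 ≈ 6.06

Pogson: Δm = −2.5 log₁₀(ratio) = −2.5 log₁₀(265) = −2.5 × 2.4232 = -6.058
Star 2 is brighter so has the smaller magnitude: m_1 − m_2 is positive.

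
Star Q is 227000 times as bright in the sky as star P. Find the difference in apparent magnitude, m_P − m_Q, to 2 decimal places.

m_P − m_Q ≈ 13.39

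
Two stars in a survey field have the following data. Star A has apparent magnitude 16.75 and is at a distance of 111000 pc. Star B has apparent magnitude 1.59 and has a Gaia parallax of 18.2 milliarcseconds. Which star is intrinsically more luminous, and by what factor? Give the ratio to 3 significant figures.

Star A: M = m − 5 log₁₀ d + 5 = 16.75 − 5·5.0453 + 5 = -3.477
Star B: p = 18.2 mas = 0.0182″ → d = 1/p = 54.95 pc
Star B: M = m − 5 log₁₀ d + 5 = 1.59 − 5·1.7399 + 5 = -2.110
ΔM = M_A − M_B = -3.477 − (-2.110) = -1.367; smaller M is more luminous → Star A.
L ratio = 10^(0.4 |ΔM|) = 10^0.547 = 3.522

Star A is more luminous, by a factor of 3.52.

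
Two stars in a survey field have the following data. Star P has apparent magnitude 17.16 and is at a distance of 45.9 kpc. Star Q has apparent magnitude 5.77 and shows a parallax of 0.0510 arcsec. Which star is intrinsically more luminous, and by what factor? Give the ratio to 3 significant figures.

Star P: d = 45.9 kpc = 45900 pc
Star P: M = m − 5 log₁₀ d + 5 = 17.16 − 5·4.6618 + 5 = -1.149
Star Q: d = 1/p = 1/0.0510″ = 19.61 pc
Star Q: M = m − 5 log₁₀ d + 5 = 5.77 − 5·1.2924 + 5 = 4.308
ΔM = M_P − M_Q = -1.149 − (4.308) = -5.457; smaller M is more luminous → Star P.
L ratio = 10^(0.4 |ΔM|) = 10^2.183 = 152.3

Star P is more luminous, by a factor of 152.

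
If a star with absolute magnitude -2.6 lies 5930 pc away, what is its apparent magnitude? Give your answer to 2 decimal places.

m = M + 5 log₁₀ d − 5 = -2.6 + 5·3.7731 − 5 = 11.265

m ≈ 11.27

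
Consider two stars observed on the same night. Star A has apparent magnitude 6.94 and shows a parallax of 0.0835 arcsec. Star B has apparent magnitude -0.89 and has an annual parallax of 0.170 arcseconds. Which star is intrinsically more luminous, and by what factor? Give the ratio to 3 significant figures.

Star B is more luminous, by a factor of 327.

Star A: d = 1/p = 1/0.0835″ = 11.98 pc
Star A: M = m − 5 log₁₀ d + 5 = 6.94 − 5·1.0783 + 5 = 6.548
Star B: d = 1/p = 1/0.170″ = 5.882 pc
Star B: M = m − 5 log₁₀ d + 5 = -0.89 − 5·0.7696 + 5 = 0.262
ΔM = M_A − M_B = 6.548 − (0.262) = 6.286; smaller M is more luminous → Star B.
L ratio = 10^(0.4 |ΔM|) = 10^2.514 = 326.9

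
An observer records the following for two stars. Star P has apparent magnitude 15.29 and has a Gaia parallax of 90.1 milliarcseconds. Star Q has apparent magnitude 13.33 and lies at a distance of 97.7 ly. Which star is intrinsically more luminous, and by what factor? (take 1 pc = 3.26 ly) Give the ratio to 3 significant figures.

Star P: p = 90.1 mas = 0.0901″ → d = 1/p = 11.10 pc
Star P: M = m − 5 log₁₀ d + 5 = 15.29 − 5·1.0453 + 5 = 15.064
Star Q: d = 97.7 ly / 3.26 = 29.97 pc
Star Q: M = m − 5 log₁₀ d + 5 = 13.33 − 5·1.4767 + 5 = 10.947
ΔM = M_P − M_Q = 15.064 − (10.947) = 4.117; smaller M is more luminous → Star Q.
L ratio = 10^(0.4 |ΔM|) = 10^1.647 = 44.34

Star Q is more luminous, by a factor of 44.3.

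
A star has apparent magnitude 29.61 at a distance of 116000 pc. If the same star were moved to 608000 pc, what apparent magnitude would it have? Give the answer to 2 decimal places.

Flux ∝ 1/d², so Δm = 5 log₁₀(d₂/d₁) = 5 log₁₀(608000/116000) = 3.597
m₂ = m₁ + Δm = 29.61 + (3.597) = 33.207

m ≈ 33.21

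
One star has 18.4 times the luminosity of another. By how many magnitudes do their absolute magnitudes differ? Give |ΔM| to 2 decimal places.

Pogson: ΔM = −2.5 log₁₀(ratio) = −2.5 log₁₀(18.4) = −2.5 × 1.2648 = -3.162

|ΔM| ≈ 3.16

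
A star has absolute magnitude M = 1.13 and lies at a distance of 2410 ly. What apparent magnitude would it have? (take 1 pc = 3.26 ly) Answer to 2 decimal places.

d = 2410 ly / 3.26 = 739.3 pc
m = M + 5 log₁₀ d − 5 = 1.13 + 5·2.8688 − 5 = 10.474

m ≈ 10.47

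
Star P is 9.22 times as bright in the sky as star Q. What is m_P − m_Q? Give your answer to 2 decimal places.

m_P − m_Q ≈ -2.41

Pogson: Δm = −2.5 log₁₀(ratio) = −2.5 log₁₀(9.22) = −2.5 × 0.9647 = -2.412
Star P is brighter, so it has the smaller magnitude: the difference is negative.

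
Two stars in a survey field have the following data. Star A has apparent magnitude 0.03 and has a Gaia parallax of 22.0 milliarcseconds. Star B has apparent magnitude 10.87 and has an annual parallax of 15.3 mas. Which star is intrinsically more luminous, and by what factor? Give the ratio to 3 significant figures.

Star A: p = 22.0 mas = 0.0220″ → d = 1/p = 45.45 pc
Star A: M = m − 5 log₁₀ d + 5 = 0.03 − 5·1.6576 + 5 = -3.258
Star B: p = 15.3 mas = 0.0153″ → d = 1/p = 65.36 pc
Star B: M = m − 5 log₁₀ d + 5 = 10.87 − 5·1.8153 + 5 = 6.793
ΔM = M_A − M_B = -3.258 − (6.793) = -10.051; smaller M is more luminous → Star A.
L ratio = 10^(0.4 |ΔM|) = 10^4.021 = 10480

Star A is more luminous, by a factor of 10500.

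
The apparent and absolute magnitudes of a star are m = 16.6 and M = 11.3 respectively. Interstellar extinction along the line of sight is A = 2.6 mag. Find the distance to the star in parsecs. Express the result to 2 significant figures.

d ≈ 35 pc

m − M = 5 log₁₀(d/10 pc) + A  ⇒  16.6 − (11.3) − 2.6 = 5 log₁₀(d/10)
2.700 = 5 log₁₀(d/10)
log₁₀ d = (m − M − A)/5 + 1 = 1.5400
d = 10^1.5400 = 34.67 pc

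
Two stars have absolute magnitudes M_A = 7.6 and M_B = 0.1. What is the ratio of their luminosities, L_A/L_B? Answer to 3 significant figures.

L_A/L_B ≈ 1.00×10^-3

ΔM = M_A − M_B = 7.5
L_A/L_B = 10^(−0.4 ΔM) = 10^-3.000 = 1.000×10^-3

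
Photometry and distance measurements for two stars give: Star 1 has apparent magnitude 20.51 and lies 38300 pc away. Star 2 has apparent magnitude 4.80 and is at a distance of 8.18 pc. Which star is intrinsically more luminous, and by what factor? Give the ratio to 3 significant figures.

Star 1: M = m − 5 log₁₀ d + 5 = 20.51 − 5·4.5832 + 5 = 2.594
Star 2: M = m − 5 log₁₀ d + 5 = 4.80 − 5·0.9128 + 5 = 5.236
ΔM = M_1 − M_2 = 2.594 − (5.236) = -2.642; smaller M is more luminous → Star 1.
L ratio = 10^(0.4 |ΔM|) = 10^1.057 = 11.40

Star 1 is more luminous, by a factor of 11.4.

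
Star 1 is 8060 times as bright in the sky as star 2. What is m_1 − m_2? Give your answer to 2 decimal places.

m_1 − m_2 ≈ -9.77

Pogson: Δm = −2.5 log₁₀(ratio) = −2.5 log₁₀(8060) = −2.5 × 3.9063 = -9.766
Star 1 is brighter, so it has the smaller magnitude: the difference is negative.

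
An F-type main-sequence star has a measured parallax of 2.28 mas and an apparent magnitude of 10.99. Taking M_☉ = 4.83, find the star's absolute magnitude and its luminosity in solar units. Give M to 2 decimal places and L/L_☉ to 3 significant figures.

M ≈ 2.78; L/L_☉ ≈ 6.61

d = 1/p = 1000/2.28 mas = 438.6 pc
M = m − 5 log₁₀ d + 5 = 10.99 − 5·2.6421 + 5 = 2.780
M − M_☉ = 2.780 − 4.83 = -2.050
L/L_☉ = 10^(−0.4 × -2.050) = 6.609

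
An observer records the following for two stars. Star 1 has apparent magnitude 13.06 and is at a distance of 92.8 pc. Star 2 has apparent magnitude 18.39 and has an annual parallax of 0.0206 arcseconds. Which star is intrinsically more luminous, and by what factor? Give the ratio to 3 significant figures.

Star 1: M = m − 5 log₁₀ d + 5 = 13.06 − 5·1.9675 + 5 = 8.222
Star 2: d = 1/p = 1/0.0206″ = 48.54 pc
Star 2: M = m − 5 log₁₀ d + 5 = 18.39 − 5·1.6861 + 5 = 14.959
ΔM = M_1 − M_2 = 8.222 − (14.959) = -6.737; smaller M is more luminous → Star 1.
L ratio = 10^(0.4 |ΔM|) = 10^2.695 = 495.3

Star 1 is more luminous, by a factor of 495.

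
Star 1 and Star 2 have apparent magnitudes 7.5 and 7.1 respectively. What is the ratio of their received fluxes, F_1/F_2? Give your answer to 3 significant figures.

F_1/F_2 ≈ 0.692

Δm = 7.5 − (7.1) = 0.4
Flux ratio = 10^(−0.4 Δm) = 10^(−0.4 × 0.4) = 10^-0.160 = 0.6918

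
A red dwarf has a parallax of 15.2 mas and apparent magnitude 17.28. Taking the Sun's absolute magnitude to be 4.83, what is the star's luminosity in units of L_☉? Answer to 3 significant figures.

L/L_☉ ≈ 4.53×10^-4

d = 1/p = 1000/15.2 mas = 65.79 pc
M = m − 5 log₁₀ d + 5 = 17.28 − 5·1.8182 + 5 = 13.189
M − M_☉ = 13.189 − 4.83 = 8.359
L/L_☉ = 10^(−0.4 × 8.359) = 4.532×10^-4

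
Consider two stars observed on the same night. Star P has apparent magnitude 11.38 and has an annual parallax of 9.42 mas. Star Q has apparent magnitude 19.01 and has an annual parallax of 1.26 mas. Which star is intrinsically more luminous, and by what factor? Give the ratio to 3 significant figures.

Star P is more luminous, by a factor of 20.2.

Star P: p = 9.42 mas = 9.42×10^-3″ → d = 1/p = 106.2 pc
Star P: M = m − 5 log₁₀ d + 5 = 11.38 − 5·2.0259 + 5 = 6.250
Star Q: p = 1.26 mas = 1.26×10^-3″ → d = 1/p = 793.7 pc
Star Q: M = m − 5 log₁₀ d + 5 = 19.01 − 5·2.8996 + 5 = 9.512
ΔM = M_P − M_Q = 6.250 − (9.512) = -3.262; smaller M is more luminous → Star P.
L ratio = 10^(0.4 |ΔM|) = 10^1.305 = 20.17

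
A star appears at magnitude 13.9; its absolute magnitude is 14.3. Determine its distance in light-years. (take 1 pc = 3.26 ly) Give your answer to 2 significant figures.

Distance modulus: m − M = 13.9 − (14.3) = -0.400
m − M = 5 log₁₀ d − 5
log₁₀ d = (m − M)/5 + 1 = 0.9200
d = 10^0.9200 = 8.318 pc
= 27.12 ly

d ≈ 27 ly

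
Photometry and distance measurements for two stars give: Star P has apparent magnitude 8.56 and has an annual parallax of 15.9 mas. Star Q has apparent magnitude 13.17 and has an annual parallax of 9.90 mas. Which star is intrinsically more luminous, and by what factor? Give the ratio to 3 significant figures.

Star P is more luminous, by a factor of 27.1.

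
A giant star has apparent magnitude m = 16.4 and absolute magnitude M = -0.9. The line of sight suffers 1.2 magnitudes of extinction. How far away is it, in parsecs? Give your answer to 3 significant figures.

m − M = 5 log₁₀(d/10 pc) + A  ⇒  16.4 − (-0.9) − 1.2 = 5 log₁₀(d/10)
16.100 = 5 log₁₀(d/10)
log₁₀ d = (m − M − A)/5 + 1 = 4.2200
d = 10^4.2200 = 16600 pc

d ≈ 16600 pc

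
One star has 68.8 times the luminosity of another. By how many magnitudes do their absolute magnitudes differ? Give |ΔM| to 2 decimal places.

Pogson: ΔM = −2.5 log₁₀(ratio) = −2.5 log₁₀(68.8) = −2.5 × 1.8376 = -4.594

|ΔM| ≈ 4.59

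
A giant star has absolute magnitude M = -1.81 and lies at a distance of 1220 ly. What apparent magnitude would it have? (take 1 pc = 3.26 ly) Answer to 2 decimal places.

m ≈ 6.06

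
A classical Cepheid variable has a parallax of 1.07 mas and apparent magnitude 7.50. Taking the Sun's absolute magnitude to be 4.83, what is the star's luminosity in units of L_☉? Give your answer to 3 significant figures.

L/L_☉ ≈ 747

d = 1/p = 1000/1.07 mas = 934.6 pc
M = m − 5 log₁₀ d + 5 = 7.50 − 5·2.9706 + 5 = -2.353
M − M_☉ = -2.353 − 4.83 = -7.183
L/L_☉ = 10^(−0.4 × -7.183) = 746.8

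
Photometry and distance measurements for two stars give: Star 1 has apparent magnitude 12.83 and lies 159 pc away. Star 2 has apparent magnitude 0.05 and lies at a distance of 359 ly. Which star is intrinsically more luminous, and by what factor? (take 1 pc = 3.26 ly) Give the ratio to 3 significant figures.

Star 1: M = m − 5 log₁₀ d + 5 = 12.83 − 5·2.2014 + 5 = 6.823
Star 2: d = 359 ly / 3.26 = 110.1 pc
Star 2: M = m − 5 log₁₀ d + 5 = 0.05 − 5·2.0419 + 5 = -5.159
ΔM = M_1 − M_2 = 6.823 − (-5.159) = 11.982; smaller M is more luminous → Star 2.
L ratio = 10^(0.4 |ΔM|) = 10^4.793 = 62080

Star 2 is more luminous, by a factor of 62100.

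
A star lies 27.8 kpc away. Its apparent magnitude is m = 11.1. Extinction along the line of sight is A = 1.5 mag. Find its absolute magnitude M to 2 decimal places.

d = 27.8 kpc = 27800 pc
5 log₁₀(d/10 pc) = 5 log₁₀(27800) − 5 = 17.220
M = m − 5 log₁₀(d/10) − A = 11.1 − 17.220 − 1.5 = -7.620

M ≈ -7.62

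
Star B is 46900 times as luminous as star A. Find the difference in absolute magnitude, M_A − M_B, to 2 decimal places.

M_A − M_B ≈ 11.68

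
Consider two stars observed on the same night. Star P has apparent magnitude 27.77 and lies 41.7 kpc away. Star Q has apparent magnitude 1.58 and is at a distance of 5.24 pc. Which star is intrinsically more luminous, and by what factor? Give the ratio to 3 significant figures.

Star P: d = 41.7 kpc = 41700 pc
Star P: M = m − 5 log₁₀ d + 5 = 27.77 − 5·4.6201 + 5 = 9.669
Star Q: M = m − 5 log₁₀ d + 5 = 1.58 − 5·0.7193 + 5 = 2.983
ΔM = M_P − M_Q = 9.669 − (2.983) = 6.686; smaller M is more luminous → Star Q.
L ratio = 10^(0.4 |ΔM|) = 10^2.674 = 472.5

Star Q is more luminous, by a factor of 472.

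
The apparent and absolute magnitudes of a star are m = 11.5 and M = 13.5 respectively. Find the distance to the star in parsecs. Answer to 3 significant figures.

d ≈ 3.98 pc

μ = m − M = -2.000
m − M = 5 log₁₀ d − 5
log₁₀ d = (m − M)/5 + 1 = 0.6000
d = 10^0.6000 = 3.981 pc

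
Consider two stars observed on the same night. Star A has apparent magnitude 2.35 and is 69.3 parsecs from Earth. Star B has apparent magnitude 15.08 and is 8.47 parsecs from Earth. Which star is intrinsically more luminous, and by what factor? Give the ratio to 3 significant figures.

Star A: M = m − 5 log₁₀ d + 5 = 2.35 − 5·1.8407 + 5 = -1.854
Star B: M = m − 5 log₁₀ d + 5 = 15.08 − 5·0.9279 + 5 = 15.441
ΔM = M_A − M_B = -1.854 − (15.441) = -17.294; smaller M is more luminous → Star A.
L ratio = 10^(0.4 |ΔM|) = 10^6.918 = 8.274×10^6

Star A is more luminous, by a factor of 8.27×10^6.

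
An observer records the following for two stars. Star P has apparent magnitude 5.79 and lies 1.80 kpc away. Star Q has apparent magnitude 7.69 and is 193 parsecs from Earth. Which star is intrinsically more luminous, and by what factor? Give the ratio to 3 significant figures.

Star P: d = 1.80 kpc = 1800 pc
Star P: M = m − 5 log₁₀ d + 5 = 5.79 − 5·3.2553 + 5 = -5.486
Star Q: M = m − 5 log₁₀ d + 5 = 7.69 − 5·2.2856 + 5 = 1.262
ΔM = M_P − M_Q = -5.486 − (1.262) = -6.749; smaller M is more luminous → Star P.
L ratio = 10^(0.4 |ΔM|) = 10^2.699 = 500.5

Star P is more luminous, by a factor of 501.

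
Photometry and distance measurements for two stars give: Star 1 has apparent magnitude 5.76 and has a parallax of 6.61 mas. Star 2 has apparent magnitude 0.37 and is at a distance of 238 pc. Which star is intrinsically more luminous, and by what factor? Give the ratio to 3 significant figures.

Star 2 is more luminous, by a factor of 354.

Star 1: p = 6.61 mas = 6.61×10^-3″ → d = 1/p = 151.3 pc
Star 1: M = m − 5 log₁₀ d + 5 = 5.76 − 5·2.1798 + 5 = -0.139
Star 2: M = m − 5 log₁₀ d + 5 = 0.37 − 5·2.3766 + 5 = -6.513
ΔM = M_1 − M_2 = -0.139 − (-6.513) = 6.374; smaller M is more luminous → Star 2.
L ratio = 10^(0.4 |ΔM|) = 10^2.550 = 354.5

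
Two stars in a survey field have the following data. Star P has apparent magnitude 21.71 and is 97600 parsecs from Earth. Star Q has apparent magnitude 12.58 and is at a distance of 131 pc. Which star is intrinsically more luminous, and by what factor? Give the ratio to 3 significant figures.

Star P is more luminous, by a factor of 124.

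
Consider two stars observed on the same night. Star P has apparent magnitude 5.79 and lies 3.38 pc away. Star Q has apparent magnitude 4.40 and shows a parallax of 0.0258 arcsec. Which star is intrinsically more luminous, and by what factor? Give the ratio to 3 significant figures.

Star Q is more luminous, by a factor of 473.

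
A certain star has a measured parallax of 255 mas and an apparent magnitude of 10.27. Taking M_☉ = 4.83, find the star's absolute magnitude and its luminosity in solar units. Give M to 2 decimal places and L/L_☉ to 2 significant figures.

M ≈ 12.30; L/L_☉ ≈ 1.0×10^-3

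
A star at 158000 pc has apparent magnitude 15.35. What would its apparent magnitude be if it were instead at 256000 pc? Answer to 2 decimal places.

Flux ∝ 1/d², so Δm = 5 log₁₀(d₂/d₁) = 5 log₁₀(256000/158000) = 1.048
m₂ = m₁ + Δm = 15.35 + (1.048) = 16.398

m ≈ 16.40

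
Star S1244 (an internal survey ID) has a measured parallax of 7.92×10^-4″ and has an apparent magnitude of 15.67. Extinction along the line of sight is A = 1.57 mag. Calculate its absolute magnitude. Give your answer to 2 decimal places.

M ≈ 3.59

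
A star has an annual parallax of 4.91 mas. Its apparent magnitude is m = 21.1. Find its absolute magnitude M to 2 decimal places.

M ≈ 14.56

p = 4.91 mas = 4.91×10^-3″ → d = 1/p = 203.7 pc
5 log₁₀(d/10 pc) = 5 log₁₀(203.7) − 5 = 6.545
M = m − 5 log₁₀(d/10) = 21.1 − 6.545 = 14.555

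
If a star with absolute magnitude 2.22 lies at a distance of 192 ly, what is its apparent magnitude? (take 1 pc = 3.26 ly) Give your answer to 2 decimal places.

m ≈ 6.07

d = 192 ly / 3.26 = 58.90 pc
m = M + 5 log₁₀ d − 5 = 2.22 + 5·1.7701 − 5 = 6.070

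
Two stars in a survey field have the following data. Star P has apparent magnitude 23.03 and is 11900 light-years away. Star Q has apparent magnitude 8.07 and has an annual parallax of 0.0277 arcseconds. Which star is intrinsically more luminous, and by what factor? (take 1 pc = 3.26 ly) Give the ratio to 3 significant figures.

Star Q is more luminous, by a factor of 94.3.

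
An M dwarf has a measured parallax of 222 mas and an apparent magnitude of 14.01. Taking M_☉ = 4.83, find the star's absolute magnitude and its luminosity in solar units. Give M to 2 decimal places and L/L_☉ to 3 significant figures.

M ≈ 15.74; L/L_☉ ≈ 4.32×10^-5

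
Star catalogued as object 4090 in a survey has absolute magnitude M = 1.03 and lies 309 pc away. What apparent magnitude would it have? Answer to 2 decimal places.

m = M + 5 log₁₀ d − 5 = 1.03 + 5·2.4900 − 5 = 8.480

m ≈ 8.48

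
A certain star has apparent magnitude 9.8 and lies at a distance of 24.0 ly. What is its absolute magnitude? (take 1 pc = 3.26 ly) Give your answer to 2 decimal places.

d = 24.0 ly / 3.26 = 7.362 pc
5 log₁₀(d/10 pc) = 5 log₁₀(7.362) − 5 = -0.665
M = m − 5 log₁₀(d/10) = 9.8 + 0.665 = 10.465

M ≈ 10.47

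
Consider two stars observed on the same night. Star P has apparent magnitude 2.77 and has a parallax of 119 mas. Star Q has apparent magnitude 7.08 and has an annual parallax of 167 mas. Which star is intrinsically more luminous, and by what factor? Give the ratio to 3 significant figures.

Star P is more luminous, by a factor of 104.

Star P: p = 119 mas = 0.119″ → d = 1/p = 8.403 pc
Star P: M = m − 5 log₁₀ d + 5 = 2.77 − 5·0.9245 + 5 = 3.148
Star Q: p = 167 mas = 0.167″ → d = 1/p = 5.988 pc
Star Q: M = m − 5 log₁₀ d + 5 = 7.08 − 5·0.7773 + 5 = 8.194
ΔM = M_P − M_Q = 3.148 − (8.194) = -5.046; smaller M is more luminous → Star P.
L ratio = 10^(0.4 |ΔM|) = 10^2.018 = 104.3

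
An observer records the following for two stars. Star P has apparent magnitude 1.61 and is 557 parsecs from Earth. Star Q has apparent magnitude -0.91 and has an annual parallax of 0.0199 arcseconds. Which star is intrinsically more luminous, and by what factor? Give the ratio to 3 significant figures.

Star P is more luminous, by a factor of 12.1.

Star P: M = m − 5 log₁₀ d + 5 = 1.61 − 5·2.7459 + 5 = -7.119
Star Q: d = 1/p = 1/0.0199″ = 50.25 pc
Star Q: M = m − 5 log₁₀ d + 5 = -0.91 − 5·1.7011 + 5 = -4.416
ΔM = M_P − M_Q = -7.119 − (-4.416) = -2.704; smaller M is more luminous → Star P.
L ratio = 10^(0.4 |ΔM|) = 10^1.081 = 12.06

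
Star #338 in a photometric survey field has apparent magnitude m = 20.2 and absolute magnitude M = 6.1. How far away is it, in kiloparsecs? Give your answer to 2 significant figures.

d ≈ 6.6 kpc

μ = m − M = 14.100
m − M = 5 log₁₀ d − 5
log₁₀ d = (m − M)/5 + 1 = 3.8200
d = 10^3.8200 = 6607 pc
= 6.607 kpc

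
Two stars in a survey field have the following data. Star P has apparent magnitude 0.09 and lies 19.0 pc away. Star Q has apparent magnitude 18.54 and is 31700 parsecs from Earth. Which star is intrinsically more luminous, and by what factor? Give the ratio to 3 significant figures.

Star P: M = m − 5 log₁₀ d + 5 = 0.09 − 5·1.2788 + 5 = -1.304
Star Q: M = m − 5 log₁₀ d + 5 = 18.54 − 5·4.5011 + 5 = 1.035
ΔM = M_P − M_Q = -1.304 − (1.035) = -2.338; smaller M is more luminous → Star P.
L ratio = 10^(0.4 |ΔM|) = 10^0.935 = 8.618

Star P is more luminous, by a factor of 8.62.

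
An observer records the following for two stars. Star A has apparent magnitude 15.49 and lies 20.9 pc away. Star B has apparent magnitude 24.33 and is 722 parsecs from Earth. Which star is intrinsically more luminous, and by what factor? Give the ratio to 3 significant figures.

Star A is more luminous, by a factor of 2.88.

Star A: M = m − 5 log₁₀ d + 5 = 15.49 − 5·1.3201 + 5 = 13.889
Star B: M = m − 5 log₁₀ d + 5 = 24.33 − 5·2.8585 + 5 = 15.037
ΔM = M_A − M_B = 13.889 − (15.037) = -1.148; smaller M is more luminous → Star A.
L ratio = 10^(0.4 |ΔM|) = 10^0.459 = 2.879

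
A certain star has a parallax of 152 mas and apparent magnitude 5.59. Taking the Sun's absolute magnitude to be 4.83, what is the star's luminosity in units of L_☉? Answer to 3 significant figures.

L/L_☉ ≈ 0.215

d = 1/p = 1000/152 mas = 6.579 pc
M = m − 5 log₁₀ d + 5 = 5.59 − 5·0.8182 + 5 = 6.499
M − M_☉ = 6.499 − 4.83 = 1.669
L/L_☉ = 10^(−0.4 × 1.669) = 0.2149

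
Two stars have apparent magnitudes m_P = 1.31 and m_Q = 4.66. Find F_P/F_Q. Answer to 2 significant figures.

F_P/F_Q ≈ 22

Δm = 1.31 − (4.66) = -3.35
Flux ratio = 10^(−0.4 Δm) = 10^(−0.4 × -3.35) = 10^1.340 = 21.88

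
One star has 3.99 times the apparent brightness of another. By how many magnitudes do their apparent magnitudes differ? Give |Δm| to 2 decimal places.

|Δm| ≈ 1.50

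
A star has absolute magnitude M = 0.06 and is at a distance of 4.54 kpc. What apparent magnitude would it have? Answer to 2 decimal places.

m ≈ 13.35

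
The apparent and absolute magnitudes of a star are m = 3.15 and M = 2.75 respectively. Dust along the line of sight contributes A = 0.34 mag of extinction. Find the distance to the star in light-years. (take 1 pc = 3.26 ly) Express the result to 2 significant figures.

d ≈ 34 ly

m − M = 5 log₁₀(d/10 pc) + A  ⇒  3.15 − (2.75) − 0.34 = 5 log₁₀(d/10)
0.060 = 5 log₁₀(d/10)
log₁₀ d = (m − M − A)/5 + 1 = 1.0120
d = 10^1.0120 = 10.28 pc
= 33.51 ly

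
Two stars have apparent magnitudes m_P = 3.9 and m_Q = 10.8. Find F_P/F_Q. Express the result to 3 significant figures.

Δm = 3.9 − (10.8) = -6.9
Flux ratio = 10^(−0.4 Δm) = 10^(−0.4 × -6.9) = 10^2.760 = 575.4

F_P/F_Q ≈ 575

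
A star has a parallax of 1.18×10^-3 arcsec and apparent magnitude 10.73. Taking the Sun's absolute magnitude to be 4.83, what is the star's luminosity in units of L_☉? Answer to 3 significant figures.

d = 1/p = 1/1.18×10^-3″ = 847.5 pc
M = m − 5 log₁₀ d + 5 = 10.73 − 5·2.9281 + 5 = 1.089
M − M_☉ = 1.089 − 4.83 = -3.741
L/L_☉ = 10^(−0.4 × -3.741) = 31.35

L/L_☉ ≈ 31.3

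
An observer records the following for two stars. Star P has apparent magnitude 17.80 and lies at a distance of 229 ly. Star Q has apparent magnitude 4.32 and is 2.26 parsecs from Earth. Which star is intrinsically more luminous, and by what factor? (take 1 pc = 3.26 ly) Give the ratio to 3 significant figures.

Star P: d = 229 ly / 3.26 = 70.25 pc
Star P: M = m − 5 log₁₀ d + 5 = 17.80 − 5·1.8466 + 5 = 13.567
Star Q: M = m − 5 log₁₀ d + 5 = 4.32 − 5·0.3541 + 5 = 7.549
ΔM = M_P − M_Q = 13.567 − (7.549) = 6.017; smaller M is more luminous → Star Q.
L ratio = 10^(0.4 |ΔM|) = 10^2.407 = 255.3

Star Q is more luminous, by a factor of 255.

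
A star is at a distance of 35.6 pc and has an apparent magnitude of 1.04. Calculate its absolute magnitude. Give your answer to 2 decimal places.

M ≈ -1.72

5 log₁₀(d/10 pc) = 5 log₁₀(35.60) − 5 = 2.757
M = m − 5 log₁₀(d/10) = 1.04 − 2.757 = -1.717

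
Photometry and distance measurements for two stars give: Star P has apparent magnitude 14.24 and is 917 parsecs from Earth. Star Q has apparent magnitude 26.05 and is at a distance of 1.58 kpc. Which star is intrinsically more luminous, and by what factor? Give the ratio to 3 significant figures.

Star P is more luminous, by a factor of 17800.

Star P: M = m − 5 log₁₀ d + 5 = 14.24 − 5·2.9624 + 5 = 4.428
Star Q: d = 1.58 kpc = 1580 pc
Star Q: M = m − 5 log₁₀ d + 5 = 26.05 − 5·3.1987 + 5 = 15.057
ΔM = M_P − M_Q = 4.428 − (15.057) = -10.629; smaller M is more luminous → Star P.
L ratio = 10^(0.4 |ΔM|) = 10^4.251 = 17840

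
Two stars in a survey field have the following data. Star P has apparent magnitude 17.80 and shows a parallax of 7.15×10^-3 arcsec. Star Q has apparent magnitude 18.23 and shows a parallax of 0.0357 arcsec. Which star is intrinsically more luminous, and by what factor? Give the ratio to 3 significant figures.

Star P is more luminous, by a factor of 37.0.

Star P: d = 1/p = 1/7.15×10^-3″ = 139.9 pc
Star P: M = m − 5 log₁₀ d + 5 = 17.80 − 5·2.1457 + 5 = 12.072
Star Q: d = 1/p = 1/0.0357″ = 28.01 pc
Star Q: M = m − 5 log₁₀ d + 5 = 18.23 − 5·1.4473 + 5 = 15.993
ΔM = M_P − M_Q = 12.072 − (15.993) = -3.922; smaller M is more luminous → Star P.
L ratio = 10^(0.4 |ΔM|) = 10^1.569 = 37.04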